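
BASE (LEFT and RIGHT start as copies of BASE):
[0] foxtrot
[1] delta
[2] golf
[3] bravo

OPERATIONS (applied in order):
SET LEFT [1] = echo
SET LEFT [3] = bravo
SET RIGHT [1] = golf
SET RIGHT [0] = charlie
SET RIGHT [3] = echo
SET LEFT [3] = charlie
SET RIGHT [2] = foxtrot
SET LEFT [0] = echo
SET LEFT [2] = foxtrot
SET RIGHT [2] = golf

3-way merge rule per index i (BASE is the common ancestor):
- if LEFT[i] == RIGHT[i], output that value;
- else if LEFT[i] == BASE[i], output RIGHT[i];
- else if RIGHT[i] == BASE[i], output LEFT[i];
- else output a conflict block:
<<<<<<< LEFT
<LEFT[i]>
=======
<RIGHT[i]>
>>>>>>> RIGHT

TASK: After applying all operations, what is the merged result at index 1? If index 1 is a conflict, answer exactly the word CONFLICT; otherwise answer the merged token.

Final LEFT:  [echo, echo, foxtrot, charlie]
Final RIGHT: [charlie, golf, golf, echo]
i=0: BASE=foxtrot L=echo R=charlie all differ -> CONFLICT
i=1: BASE=delta L=echo R=golf all differ -> CONFLICT
i=2: L=foxtrot, R=golf=BASE -> take LEFT -> foxtrot
i=3: BASE=bravo L=charlie R=echo all differ -> CONFLICT
Index 1 -> CONFLICT

Answer: CONFLICT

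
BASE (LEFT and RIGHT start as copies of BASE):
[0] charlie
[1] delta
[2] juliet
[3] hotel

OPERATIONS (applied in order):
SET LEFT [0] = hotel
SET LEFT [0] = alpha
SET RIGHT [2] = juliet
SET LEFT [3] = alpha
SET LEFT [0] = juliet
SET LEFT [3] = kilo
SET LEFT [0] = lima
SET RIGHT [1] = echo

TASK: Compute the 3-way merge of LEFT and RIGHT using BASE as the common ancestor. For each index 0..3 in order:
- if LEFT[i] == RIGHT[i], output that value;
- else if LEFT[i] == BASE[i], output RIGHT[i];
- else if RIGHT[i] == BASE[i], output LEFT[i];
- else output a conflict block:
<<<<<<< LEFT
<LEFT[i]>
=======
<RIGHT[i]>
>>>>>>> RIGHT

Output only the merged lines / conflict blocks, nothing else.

Answer: lima
echo
juliet
kilo

Derivation:
Final LEFT:  [lima, delta, juliet, kilo]
Final RIGHT: [charlie, echo, juliet, hotel]
i=0: L=lima, R=charlie=BASE -> take LEFT -> lima
i=1: L=delta=BASE, R=echo -> take RIGHT -> echo
i=2: L=juliet R=juliet -> agree -> juliet
i=3: L=kilo, R=hotel=BASE -> take LEFT -> kilo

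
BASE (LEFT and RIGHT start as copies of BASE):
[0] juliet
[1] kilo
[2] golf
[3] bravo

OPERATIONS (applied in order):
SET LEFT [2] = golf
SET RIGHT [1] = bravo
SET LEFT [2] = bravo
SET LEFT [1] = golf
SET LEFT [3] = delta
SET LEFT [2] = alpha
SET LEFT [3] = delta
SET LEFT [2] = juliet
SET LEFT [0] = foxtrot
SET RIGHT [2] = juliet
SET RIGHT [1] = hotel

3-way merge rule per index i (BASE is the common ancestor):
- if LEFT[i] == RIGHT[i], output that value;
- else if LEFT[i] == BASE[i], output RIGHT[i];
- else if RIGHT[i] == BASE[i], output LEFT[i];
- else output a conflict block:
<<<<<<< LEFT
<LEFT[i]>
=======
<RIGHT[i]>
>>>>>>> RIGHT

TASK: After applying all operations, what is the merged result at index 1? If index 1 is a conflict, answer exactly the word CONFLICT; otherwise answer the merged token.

Answer: CONFLICT

Derivation:
Final LEFT:  [foxtrot, golf, juliet, delta]
Final RIGHT: [juliet, hotel, juliet, bravo]
i=0: L=foxtrot, R=juliet=BASE -> take LEFT -> foxtrot
i=1: BASE=kilo L=golf R=hotel all differ -> CONFLICT
i=2: L=juliet R=juliet -> agree -> juliet
i=3: L=delta, R=bravo=BASE -> take LEFT -> delta
Index 1 -> CONFLICT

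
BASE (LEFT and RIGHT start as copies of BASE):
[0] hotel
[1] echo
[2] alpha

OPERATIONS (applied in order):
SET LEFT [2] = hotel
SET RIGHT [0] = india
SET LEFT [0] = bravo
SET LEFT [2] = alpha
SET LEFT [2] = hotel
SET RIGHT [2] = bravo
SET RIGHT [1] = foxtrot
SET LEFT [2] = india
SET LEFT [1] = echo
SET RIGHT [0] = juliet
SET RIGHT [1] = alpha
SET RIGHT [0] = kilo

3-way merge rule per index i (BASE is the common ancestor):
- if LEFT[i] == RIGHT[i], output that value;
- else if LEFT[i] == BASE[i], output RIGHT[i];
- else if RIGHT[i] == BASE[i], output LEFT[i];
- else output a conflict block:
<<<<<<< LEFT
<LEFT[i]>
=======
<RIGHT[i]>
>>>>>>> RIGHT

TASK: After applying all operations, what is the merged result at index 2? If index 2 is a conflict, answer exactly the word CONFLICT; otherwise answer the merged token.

Answer: CONFLICT

Derivation:
Final LEFT:  [bravo, echo, india]
Final RIGHT: [kilo, alpha, bravo]
i=0: BASE=hotel L=bravo R=kilo all differ -> CONFLICT
i=1: L=echo=BASE, R=alpha -> take RIGHT -> alpha
i=2: BASE=alpha L=india R=bravo all differ -> CONFLICT
Index 2 -> CONFLICT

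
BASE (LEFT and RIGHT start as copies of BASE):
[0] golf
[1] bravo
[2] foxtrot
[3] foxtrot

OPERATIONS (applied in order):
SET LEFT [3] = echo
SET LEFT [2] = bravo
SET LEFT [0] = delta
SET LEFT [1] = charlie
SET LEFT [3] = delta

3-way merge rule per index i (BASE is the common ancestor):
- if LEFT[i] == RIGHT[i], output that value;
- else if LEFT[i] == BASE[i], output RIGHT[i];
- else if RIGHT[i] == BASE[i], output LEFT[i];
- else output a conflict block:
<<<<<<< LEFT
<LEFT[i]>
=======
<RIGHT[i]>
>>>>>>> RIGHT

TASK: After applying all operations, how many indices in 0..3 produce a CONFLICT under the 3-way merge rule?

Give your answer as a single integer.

Final LEFT:  [delta, charlie, bravo, delta]
Final RIGHT: [golf, bravo, foxtrot, foxtrot]
i=0: L=delta, R=golf=BASE -> take LEFT -> delta
i=1: L=charlie, R=bravo=BASE -> take LEFT -> charlie
i=2: L=bravo, R=foxtrot=BASE -> take LEFT -> bravo
i=3: L=delta, R=foxtrot=BASE -> take LEFT -> delta
Conflict count: 0

Answer: 0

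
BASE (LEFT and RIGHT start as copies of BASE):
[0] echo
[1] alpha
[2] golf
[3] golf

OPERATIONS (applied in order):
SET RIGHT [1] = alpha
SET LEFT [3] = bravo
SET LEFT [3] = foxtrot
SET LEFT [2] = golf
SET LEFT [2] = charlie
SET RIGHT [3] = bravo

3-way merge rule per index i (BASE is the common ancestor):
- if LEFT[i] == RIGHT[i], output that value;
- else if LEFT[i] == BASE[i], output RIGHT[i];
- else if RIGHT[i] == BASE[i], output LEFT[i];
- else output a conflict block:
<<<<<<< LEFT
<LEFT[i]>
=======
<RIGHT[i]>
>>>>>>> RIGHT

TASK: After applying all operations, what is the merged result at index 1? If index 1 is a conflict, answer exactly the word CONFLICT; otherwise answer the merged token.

Answer: alpha

Derivation:
Final LEFT:  [echo, alpha, charlie, foxtrot]
Final RIGHT: [echo, alpha, golf, bravo]
i=0: L=echo R=echo -> agree -> echo
i=1: L=alpha R=alpha -> agree -> alpha
i=2: L=charlie, R=golf=BASE -> take LEFT -> charlie
i=3: BASE=golf L=foxtrot R=bravo all differ -> CONFLICT
Index 1 -> alpha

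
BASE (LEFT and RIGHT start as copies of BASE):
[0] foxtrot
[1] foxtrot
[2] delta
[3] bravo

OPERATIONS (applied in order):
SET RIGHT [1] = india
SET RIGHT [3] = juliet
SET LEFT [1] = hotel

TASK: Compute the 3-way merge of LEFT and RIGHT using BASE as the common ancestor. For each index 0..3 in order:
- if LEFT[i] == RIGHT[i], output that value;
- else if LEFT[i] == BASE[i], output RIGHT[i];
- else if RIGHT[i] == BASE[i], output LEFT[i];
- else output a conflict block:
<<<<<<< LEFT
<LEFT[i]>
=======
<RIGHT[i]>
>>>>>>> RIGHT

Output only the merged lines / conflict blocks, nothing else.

Final LEFT:  [foxtrot, hotel, delta, bravo]
Final RIGHT: [foxtrot, india, delta, juliet]
i=0: L=foxtrot R=foxtrot -> agree -> foxtrot
i=1: BASE=foxtrot L=hotel R=india all differ -> CONFLICT
i=2: L=delta R=delta -> agree -> delta
i=3: L=bravo=BASE, R=juliet -> take RIGHT -> juliet

Answer: foxtrot
<<<<<<< LEFT
hotel
=======
india
>>>>>>> RIGHT
delta
juliet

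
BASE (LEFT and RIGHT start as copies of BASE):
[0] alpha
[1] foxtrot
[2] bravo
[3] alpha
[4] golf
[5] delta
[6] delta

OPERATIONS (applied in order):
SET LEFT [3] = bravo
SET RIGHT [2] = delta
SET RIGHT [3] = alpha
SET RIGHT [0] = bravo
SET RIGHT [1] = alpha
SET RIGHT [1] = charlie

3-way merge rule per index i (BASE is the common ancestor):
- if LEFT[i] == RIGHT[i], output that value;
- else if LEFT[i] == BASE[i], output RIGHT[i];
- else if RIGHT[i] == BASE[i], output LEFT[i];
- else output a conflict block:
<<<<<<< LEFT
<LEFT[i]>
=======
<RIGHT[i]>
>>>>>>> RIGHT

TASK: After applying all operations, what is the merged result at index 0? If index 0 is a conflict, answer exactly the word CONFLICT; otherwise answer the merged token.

Final LEFT:  [alpha, foxtrot, bravo, bravo, golf, delta, delta]
Final RIGHT: [bravo, charlie, delta, alpha, golf, delta, delta]
i=0: L=alpha=BASE, R=bravo -> take RIGHT -> bravo
i=1: L=foxtrot=BASE, R=charlie -> take RIGHT -> charlie
i=2: L=bravo=BASE, R=delta -> take RIGHT -> delta
i=3: L=bravo, R=alpha=BASE -> take LEFT -> bravo
i=4: L=golf R=golf -> agree -> golf
i=5: L=delta R=delta -> agree -> delta
i=6: L=delta R=delta -> agree -> delta
Index 0 -> bravo

Answer: bravo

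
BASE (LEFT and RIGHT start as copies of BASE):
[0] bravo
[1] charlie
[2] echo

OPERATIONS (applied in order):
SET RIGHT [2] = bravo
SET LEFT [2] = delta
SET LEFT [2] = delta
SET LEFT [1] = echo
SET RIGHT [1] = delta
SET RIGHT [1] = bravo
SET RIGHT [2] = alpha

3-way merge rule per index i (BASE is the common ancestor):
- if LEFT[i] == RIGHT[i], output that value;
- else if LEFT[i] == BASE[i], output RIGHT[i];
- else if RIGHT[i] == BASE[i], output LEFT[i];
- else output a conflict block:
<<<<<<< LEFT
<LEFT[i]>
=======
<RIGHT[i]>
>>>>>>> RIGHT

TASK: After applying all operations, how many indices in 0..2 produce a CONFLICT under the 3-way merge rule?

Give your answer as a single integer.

Answer: 2

Derivation:
Final LEFT:  [bravo, echo, delta]
Final RIGHT: [bravo, bravo, alpha]
i=0: L=bravo R=bravo -> agree -> bravo
i=1: BASE=charlie L=echo R=bravo all differ -> CONFLICT
i=2: BASE=echo L=delta R=alpha all differ -> CONFLICT
Conflict count: 2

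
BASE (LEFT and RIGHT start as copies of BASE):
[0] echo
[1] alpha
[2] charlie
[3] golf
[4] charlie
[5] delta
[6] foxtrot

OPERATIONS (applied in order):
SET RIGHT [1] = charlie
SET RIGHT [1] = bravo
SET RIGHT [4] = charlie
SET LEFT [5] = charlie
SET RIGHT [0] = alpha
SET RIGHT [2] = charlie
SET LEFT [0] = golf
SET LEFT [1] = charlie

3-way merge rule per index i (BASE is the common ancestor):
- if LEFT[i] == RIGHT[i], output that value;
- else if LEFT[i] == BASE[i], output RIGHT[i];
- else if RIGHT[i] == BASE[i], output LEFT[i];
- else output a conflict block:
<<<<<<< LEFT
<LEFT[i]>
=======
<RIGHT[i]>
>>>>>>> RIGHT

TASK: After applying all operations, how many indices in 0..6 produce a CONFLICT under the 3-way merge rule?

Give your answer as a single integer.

Answer: 2

Derivation:
Final LEFT:  [golf, charlie, charlie, golf, charlie, charlie, foxtrot]
Final RIGHT: [alpha, bravo, charlie, golf, charlie, delta, foxtrot]
i=0: BASE=echo L=golf R=alpha all differ -> CONFLICT
i=1: BASE=alpha L=charlie R=bravo all differ -> CONFLICT
i=2: L=charlie R=charlie -> agree -> charlie
i=3: L=golf R=golf -> agree -> golf
i=4: L=charlie R=charlie -> agree -> charlie
i=5: L=charlie, R=delta=BASE -> take LEFT -> charlie
i=6: L=foxtrot R=foxtrot -> agree -> foxtrot
Conflict count: 2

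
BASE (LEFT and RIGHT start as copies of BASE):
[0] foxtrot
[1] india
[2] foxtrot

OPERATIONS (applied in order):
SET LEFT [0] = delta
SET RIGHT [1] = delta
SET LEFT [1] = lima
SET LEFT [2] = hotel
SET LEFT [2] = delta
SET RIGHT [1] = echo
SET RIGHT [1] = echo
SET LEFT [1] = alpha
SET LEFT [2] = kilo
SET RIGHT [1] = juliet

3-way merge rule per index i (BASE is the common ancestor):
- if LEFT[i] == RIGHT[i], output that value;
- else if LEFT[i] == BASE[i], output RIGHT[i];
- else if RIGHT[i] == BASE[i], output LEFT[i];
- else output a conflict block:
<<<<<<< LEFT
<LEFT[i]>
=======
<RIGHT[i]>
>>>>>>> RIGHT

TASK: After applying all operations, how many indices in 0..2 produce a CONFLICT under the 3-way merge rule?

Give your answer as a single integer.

Final LEFT:  [delta, alpha, kilo]
Final RIGHT: [foxtrot, juliet, foxtrot]
i=0: L=delta, R=foxtrot=BASE -> take LEFT -> delta
i=1: BASE=india L=alpha R=juliet all differ -> CONFLICT
i=2: L=kilo, R=foxtrot=BASE -> take LEFT -> kilo
Conflict count: 1

Answer: 1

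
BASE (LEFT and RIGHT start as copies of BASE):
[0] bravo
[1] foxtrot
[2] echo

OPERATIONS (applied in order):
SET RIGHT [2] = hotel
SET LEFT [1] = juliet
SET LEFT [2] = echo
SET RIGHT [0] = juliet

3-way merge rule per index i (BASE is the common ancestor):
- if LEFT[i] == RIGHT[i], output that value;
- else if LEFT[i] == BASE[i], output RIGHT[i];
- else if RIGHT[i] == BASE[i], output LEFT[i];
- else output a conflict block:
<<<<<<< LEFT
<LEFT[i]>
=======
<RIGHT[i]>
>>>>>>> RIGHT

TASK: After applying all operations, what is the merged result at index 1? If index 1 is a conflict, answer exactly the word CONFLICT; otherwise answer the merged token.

Answer: juliet

Derivation:
Final LEFT:  [bravo, juliet, echo]
Final RIGHT: [juliet, foxtrot, hotel]
i=0: L=bravo=BASE, R=juliet -> take RIGHT -> juliet
i=1: L=juliet, R=foxtrot=BASE -> take LEFT -> juliet
i=2: L=echo=BASE, R=hotel -> take RIGHT -> hotel
Index 1 -> juliet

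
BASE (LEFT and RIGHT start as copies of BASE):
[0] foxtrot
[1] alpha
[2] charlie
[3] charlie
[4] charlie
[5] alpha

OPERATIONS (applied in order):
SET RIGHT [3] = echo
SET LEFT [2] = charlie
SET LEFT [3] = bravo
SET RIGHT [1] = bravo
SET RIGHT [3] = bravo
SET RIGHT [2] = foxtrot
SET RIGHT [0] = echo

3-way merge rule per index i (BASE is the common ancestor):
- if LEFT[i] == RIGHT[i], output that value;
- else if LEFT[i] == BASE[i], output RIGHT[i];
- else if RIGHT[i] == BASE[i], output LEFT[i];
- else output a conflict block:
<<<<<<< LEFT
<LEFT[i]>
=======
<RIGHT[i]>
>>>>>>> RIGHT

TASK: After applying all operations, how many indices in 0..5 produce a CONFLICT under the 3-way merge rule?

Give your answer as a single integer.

Answer: 0

Derivation:
Final LEFT:  [foxtrot, alpha, charlie, bravo, charlie, alpha]
Final RIGHT: [echo, bravo, foxtrot, bravo, charlie, alpha]
i=0: L=foxtrot=BASE, R=echo -> take RIGHT -> echo
i=1: L=alpha=BASE, R=bravo -> take RIGHT -> bravo
i=2: L=charlie=BASE, R=foxtrot -> take RIGHT -> foxtrot
i=3: L=bravo R=bravo -> agree -> bravo
i=4: L=charlie R=charlie -> agree -> charlie
i=5: L=alpha R=alpha -> agree -> alpha
Conflict count: 0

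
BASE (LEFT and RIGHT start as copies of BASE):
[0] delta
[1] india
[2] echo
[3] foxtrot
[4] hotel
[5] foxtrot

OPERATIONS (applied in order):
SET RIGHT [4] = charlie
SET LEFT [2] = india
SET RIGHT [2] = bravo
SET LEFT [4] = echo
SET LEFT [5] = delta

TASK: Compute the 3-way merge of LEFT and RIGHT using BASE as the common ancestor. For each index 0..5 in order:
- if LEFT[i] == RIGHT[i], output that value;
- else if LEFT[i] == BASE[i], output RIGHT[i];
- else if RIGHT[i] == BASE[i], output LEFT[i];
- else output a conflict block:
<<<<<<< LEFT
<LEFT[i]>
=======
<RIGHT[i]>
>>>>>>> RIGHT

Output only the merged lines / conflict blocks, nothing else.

Answer: delta
india
<<<<<<< LEFT
india
=======
bravo
>>>>>>> RIGHT
foxtrot
<<<<<<< LEFT
echo
=======
charlie
>>>>>>> RIGHT
delta

Derivation:
Final LEFT:  [delta, india, india, foxtrot, echo, delta]
Final RIGHT: [delta, india, bravo, foxtrot, charlie, foxtrot]
i=0: L=delta R=delta -> agree -> delta
i=1: L=india R=india -> agree -> india
i=2: BASE=echo L=india R=bravo all differ -> CONFLICT
i=3: L=foxtrot R=foxtrot -> agree -> foxtrot
i=4: BASE=hotel L=echo R=charlie all differ -> CONFLICT
i=5: L=delta, R=foxtrot=BASE -> take LEFT -> delta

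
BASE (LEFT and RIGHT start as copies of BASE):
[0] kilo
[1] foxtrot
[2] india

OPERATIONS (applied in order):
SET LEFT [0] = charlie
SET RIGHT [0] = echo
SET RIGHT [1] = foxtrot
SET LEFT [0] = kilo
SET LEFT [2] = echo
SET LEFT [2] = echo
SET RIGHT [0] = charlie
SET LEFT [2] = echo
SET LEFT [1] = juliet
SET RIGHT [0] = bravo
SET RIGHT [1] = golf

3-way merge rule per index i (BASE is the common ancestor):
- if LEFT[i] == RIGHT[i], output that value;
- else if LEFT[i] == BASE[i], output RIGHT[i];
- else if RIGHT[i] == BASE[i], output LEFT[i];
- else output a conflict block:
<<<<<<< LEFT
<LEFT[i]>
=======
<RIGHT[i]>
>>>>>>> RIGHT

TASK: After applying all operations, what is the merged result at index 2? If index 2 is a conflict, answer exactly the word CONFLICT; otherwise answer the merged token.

Answer: echo

Derivation:
Final LEFT:  [kilo, juliet, echo]
Final RIGHT: [bravo, golf, india]
i=0: L=kilo=BASE, R=bravo -> take RIGHT -> bravo
i=1: BASE=foxtrot L=juliet R=golf all differ -> CONFLICT
i=2: L=echo, R=india=BASE -> take LEFT -> echo
Index 2 -> echo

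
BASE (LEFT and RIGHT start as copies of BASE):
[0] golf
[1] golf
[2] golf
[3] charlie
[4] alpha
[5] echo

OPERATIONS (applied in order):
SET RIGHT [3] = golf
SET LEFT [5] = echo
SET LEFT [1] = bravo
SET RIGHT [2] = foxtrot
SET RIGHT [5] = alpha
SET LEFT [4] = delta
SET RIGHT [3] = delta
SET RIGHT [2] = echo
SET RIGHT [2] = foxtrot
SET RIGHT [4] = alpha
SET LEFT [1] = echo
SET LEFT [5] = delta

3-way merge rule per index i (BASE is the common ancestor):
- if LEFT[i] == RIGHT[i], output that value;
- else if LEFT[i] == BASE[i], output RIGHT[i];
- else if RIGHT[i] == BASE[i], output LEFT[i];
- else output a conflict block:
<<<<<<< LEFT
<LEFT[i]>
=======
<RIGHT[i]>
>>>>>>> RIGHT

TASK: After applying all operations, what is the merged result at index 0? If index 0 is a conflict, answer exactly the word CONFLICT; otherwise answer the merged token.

Answer: golf

Derivation:
Final LEFT:  [golf, echo, golf, charlie, delta, delta]
Final RIGHT: [golf, golf, foxtrot, delta, alpha, alpha]
i=0: L=golf R=golf -> agree -> golf
i=1: L=echo, R=golf=BASE -> take LEFT -> echo
i=2: L=golf=BASE, R=foxtrot -> take RIGHT -> foxtrot
i=3: L=charlie=BASE, R=delta -> take RIGHT -> delta
i=4: L=delta, R=alpha=BASE -> take LEFT -> delta
i=5: BASE=echo L=delta R=alpha all differ -> CONFLICT
Index 0 -> golf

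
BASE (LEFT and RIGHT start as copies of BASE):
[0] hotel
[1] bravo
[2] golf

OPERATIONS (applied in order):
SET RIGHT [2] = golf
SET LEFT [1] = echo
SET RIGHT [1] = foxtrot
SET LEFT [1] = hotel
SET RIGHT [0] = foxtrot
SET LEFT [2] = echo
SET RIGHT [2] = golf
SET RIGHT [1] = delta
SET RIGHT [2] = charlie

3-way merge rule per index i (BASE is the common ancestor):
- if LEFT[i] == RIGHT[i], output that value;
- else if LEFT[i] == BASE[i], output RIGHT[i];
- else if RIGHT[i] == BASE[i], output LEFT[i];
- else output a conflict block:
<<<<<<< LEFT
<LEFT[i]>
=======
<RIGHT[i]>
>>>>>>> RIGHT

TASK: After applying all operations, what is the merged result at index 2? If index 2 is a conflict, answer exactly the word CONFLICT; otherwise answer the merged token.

Answer: CONFLICT

Derivation:
Final LEFT:  [hotel, hotel, echo]
Final RIGHT: [foxtrot, delta, charlie]
i=0: L=hotel=BASE, R=foxtrot -> take RIGHT -> foxtrot
i=1: BASE=bravo L=hotel R=delta all differ -> CONFLICT
i=2: BASE=golf L=echo R=charlie all differ -> CONFLICT
Index 2 -> CONFLICT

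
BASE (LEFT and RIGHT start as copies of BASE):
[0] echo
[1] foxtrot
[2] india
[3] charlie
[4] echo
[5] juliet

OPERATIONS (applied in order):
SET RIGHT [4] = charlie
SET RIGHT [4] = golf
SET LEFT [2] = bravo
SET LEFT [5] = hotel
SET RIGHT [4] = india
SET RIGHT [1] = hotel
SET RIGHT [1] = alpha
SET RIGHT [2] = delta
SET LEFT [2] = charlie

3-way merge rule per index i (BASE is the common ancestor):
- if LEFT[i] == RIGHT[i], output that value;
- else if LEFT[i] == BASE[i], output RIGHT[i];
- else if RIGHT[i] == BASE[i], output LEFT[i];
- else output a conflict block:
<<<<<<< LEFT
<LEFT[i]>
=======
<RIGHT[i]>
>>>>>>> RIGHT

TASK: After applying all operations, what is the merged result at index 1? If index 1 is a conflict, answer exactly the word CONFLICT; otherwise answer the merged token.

Final LEFT:  [echo, foxtrot, charlie, charlie, echo, hotel]
Final RIGHT: [echo, alpha, delta, charlie, india, juliet]
i=0: L=echo R=echo -> agree -> echo
i=1: L=foxtrot=BASE, R=alpha -> take RIGHT -> alpha
i=2: BASE=india L=charlie R=delta all differ -> CONFLICT
i=3: L=charlie R=charlie -> agree -> charlie
i=4: L=echo=BASE, R=india -> take RIGHT -> india
i=5: L=hotel, R=juliet=BASE -> take LEFT -> hotel
Index 1 -> alpha

Answer: alpha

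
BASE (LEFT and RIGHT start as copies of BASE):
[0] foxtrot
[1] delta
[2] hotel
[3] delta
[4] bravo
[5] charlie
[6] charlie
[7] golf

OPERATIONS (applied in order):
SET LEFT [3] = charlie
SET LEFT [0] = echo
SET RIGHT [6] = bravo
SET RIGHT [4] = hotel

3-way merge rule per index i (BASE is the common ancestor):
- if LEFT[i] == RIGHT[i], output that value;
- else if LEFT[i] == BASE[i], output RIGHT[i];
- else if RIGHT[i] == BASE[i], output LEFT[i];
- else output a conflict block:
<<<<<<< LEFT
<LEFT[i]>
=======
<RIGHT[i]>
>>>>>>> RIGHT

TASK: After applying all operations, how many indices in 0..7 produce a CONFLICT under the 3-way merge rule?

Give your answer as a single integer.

Final LEFT:  [echo, delta, hotel, charlie, bravo, charlie, charlie, golf]
Final RIGHT: [foxtrot, delta, hotel, delta, hotel, charlie, bravo, golf]
i=0: L=echo, R=foxtrot=BASE -> take LEFT -> echo
i=1: L=delta R=delta -> agree -> delta
i=2: L=hotel R=hotel -> agree -> hotel
i=3: L=charlie, R=delta=BASE -> take LEFT -> charlie
i=4: L=bravo=BASE, R=hotel -> take RIGHT -> hotel
i=5: L=charlie R=charlie -> agree -> charlie
i=6: L=charlie=BASE, R=bravo -> take RIGHT -> bravo
i=7: L=golf R=golf -> agree -> golf
Conflict count: 0

Answer: 0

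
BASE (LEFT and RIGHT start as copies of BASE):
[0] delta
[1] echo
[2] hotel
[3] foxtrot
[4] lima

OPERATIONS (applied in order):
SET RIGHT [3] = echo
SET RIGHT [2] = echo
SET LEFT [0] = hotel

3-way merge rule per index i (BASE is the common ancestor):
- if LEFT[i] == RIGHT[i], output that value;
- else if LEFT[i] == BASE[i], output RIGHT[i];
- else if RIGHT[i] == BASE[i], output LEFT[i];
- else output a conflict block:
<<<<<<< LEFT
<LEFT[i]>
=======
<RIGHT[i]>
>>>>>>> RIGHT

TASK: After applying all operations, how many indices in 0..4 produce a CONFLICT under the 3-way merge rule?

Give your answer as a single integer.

Answer: 0

Derivation:
Final LEFT:  [hotel, echo, hotel, foxtrot, lima]
Final RIGHT: [delta, echo, echo, echo, lima]
i=0: L=hotel, R=delta=BASE -> take LEFT -> hotel
i=1: L=echo R=echo -> agree -> echo
i=2: L=hotel=BASE, R=echo -> take RIGHT -> echo
i=3: L=foxtrot=BASE, R=echo -> take RIGHT -> echo
i=4: L=lima R=lima -> agree -> lima
Conflict count: 0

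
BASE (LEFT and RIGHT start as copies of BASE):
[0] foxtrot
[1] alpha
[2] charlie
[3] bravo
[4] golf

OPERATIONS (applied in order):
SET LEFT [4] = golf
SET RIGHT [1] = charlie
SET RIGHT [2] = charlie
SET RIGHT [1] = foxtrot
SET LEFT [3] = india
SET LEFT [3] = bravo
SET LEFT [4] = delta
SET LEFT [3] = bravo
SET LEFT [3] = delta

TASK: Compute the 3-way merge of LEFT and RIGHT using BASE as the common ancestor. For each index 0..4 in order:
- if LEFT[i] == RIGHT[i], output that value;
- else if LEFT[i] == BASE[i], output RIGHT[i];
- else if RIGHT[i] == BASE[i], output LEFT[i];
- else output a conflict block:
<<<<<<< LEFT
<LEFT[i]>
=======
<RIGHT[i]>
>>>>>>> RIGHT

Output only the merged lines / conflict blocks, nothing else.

Answer: foxtrot
foxtrot
charlie
delta
delta

Derivation:
Final LEFT:  [foxtrot, alpha, charlie, delta, delta]
Final RIGHT: [foxtrot, foxtrot, charlie, bravo, golf]
i=0: L=foxtrot R=foxtrot -> agree -> foxtrot
i=1: L=alpha=BASE, R=foxtrot -> take RIGHT -> foxtrot
i=2: L=charlie R=charlie -> agree -> charlie
i=3: L=delta, R=bravo=BASE -> take LEFT -> delta
i=4: L=delta, R=golf=BASE -> take LEFT -> delta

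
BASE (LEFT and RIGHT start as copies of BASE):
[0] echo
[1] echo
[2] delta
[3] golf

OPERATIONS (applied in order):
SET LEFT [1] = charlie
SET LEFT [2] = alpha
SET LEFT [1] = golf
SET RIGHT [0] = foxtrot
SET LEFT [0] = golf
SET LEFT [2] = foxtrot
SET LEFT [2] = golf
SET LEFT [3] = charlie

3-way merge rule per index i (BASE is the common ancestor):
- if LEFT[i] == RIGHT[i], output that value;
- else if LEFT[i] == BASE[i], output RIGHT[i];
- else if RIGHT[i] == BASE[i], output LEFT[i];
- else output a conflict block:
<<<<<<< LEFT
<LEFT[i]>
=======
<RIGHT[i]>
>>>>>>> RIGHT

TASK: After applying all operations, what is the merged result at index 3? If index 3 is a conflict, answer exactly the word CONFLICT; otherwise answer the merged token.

Final LEFT:  [golf, golf, golf, charlie]
Final RIGHT: [foxtrot, echo, delta, golf]
i=0: BASE=echo L=golf R=foxtrot all differ -> CONFLICT
i=1: L=golf, R=echo=BASE -> take LEFT -> golf
i=2: L=golf, R=delta=BASE -> take LEFT -> golf
i=3: L=charlie, R=golf=BASE -> take LEFT -> charlie
Index 3 -> charlie

Answer: charlie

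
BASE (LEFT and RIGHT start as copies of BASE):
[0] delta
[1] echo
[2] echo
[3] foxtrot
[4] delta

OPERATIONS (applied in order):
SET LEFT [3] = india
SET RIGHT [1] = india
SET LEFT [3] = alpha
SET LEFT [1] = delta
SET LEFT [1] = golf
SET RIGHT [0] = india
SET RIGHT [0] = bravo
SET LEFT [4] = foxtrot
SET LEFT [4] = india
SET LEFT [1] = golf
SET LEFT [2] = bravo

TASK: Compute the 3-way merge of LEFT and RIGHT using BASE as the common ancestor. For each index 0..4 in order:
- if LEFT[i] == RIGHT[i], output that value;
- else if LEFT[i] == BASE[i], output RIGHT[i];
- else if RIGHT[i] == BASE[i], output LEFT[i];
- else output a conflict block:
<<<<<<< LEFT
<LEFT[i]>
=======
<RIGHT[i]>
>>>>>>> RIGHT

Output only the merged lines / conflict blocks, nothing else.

Final LEFT:  [delta, golf, bravo, alpha, india]
Final RIGHT: [bravo, india, echo, foxtrot, delta]
i=0: L=delta=BASE, R=bravo -> take RIGHT -> bravo
i=1: BASE=echo L=golf R=india all differ -> CONFLICT
i=2: L=bravo, R=echo=BASE -> take LEFT -> bravo
i=3: L=alpha, R=foxtrot=BASE -> take LEFT -> alpha
i=4: L=india, R=delta=BASE -> take LEFT -> india

Answer: bravo
<<<<<<< LEFT
golf
=======
india
>>>>>>> RIGHT
bravo
alpha
india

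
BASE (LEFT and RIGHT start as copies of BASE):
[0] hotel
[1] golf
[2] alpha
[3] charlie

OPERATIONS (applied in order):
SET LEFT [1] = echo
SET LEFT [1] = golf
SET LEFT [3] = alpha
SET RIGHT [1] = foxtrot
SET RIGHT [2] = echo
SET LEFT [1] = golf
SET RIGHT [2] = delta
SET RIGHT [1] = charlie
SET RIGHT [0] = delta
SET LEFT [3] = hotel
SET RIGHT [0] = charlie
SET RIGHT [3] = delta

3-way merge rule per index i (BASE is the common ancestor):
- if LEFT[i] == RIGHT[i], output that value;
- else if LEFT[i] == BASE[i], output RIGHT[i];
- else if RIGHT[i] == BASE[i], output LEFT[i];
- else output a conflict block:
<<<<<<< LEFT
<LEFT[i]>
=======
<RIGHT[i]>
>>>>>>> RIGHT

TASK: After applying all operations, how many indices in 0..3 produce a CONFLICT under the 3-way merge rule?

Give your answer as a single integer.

Answer: 1

Derivation:
Final LEFT:  [hotel, golf, alpha, hotel]
Final RIGHT: [charlie, charlie, delta, delta]
i=0: L=hotel=BASE, R=charlie -> take RIGHT -> charlie
i=1: L=golf=BASE, R=charlie -> take RIGHT -> charlie
i=2: L=alpha=BASE, R=delta -> take RIGHT -> delta
i=3: BASE=charlie L=hotel R=delta all differ -> CONFLICT
Conflict count: 1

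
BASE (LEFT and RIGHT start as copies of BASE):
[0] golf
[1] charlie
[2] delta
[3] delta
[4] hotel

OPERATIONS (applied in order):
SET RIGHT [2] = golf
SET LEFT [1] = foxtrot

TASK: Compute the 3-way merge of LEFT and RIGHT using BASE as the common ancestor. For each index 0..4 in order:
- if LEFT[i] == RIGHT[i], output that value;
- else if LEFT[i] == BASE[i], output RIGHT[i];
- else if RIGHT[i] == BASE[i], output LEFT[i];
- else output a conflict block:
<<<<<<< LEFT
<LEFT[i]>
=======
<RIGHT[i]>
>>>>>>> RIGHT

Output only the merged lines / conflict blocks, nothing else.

Final LEFT:  [golf, foxtrot, delta, delta, hotel]
Final RIGHT: [golf, charlie, golf, delta, hotel]
i=0: L=golf R=golf -> agree -> golf
i=1: L=foxtrot, R=charlie=BASE -> take LEFT -> foxtrot
i=2: L=delta=BASE, R=golf -> take RIGHT -> golf
i=3: L=delta R=delta -> agree -> delta
i=4: L=hotel R=hotel -> agree -> hotel

Answer: golf
foxtrot
golf
delta
hotel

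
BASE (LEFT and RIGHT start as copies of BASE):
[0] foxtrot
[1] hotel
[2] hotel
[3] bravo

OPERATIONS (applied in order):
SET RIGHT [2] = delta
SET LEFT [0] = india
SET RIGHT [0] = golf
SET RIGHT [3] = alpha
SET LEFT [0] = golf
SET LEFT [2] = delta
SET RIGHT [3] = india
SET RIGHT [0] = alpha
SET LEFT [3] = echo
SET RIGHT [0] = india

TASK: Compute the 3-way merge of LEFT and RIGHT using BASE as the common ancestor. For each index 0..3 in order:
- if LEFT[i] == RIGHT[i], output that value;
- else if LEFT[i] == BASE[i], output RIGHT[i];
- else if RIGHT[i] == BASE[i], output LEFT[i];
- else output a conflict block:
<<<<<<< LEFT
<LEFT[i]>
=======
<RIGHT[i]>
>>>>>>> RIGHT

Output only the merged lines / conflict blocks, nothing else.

Final LEFT:  [golf, hotel, delta, echo]
Final RIGHT: [india, hotel, delta, india]
i=0: BASE=foxtrot L=golf R=india all differ -> CONFLICT
i=1: L=hotel R=hotel -> agree -> hotel
i=2: L=delta R=delta -> agree -> delta
i=3: BASE=bravo L=echo R=india all differ -> CONFLICT

Answer: <<<<<<< LEFT
golf
=======
india
>>>>>>> RIGHT
hotel
delta
<<<<<<< LEFT
echo
=======
india
>>>>>>> RIGHT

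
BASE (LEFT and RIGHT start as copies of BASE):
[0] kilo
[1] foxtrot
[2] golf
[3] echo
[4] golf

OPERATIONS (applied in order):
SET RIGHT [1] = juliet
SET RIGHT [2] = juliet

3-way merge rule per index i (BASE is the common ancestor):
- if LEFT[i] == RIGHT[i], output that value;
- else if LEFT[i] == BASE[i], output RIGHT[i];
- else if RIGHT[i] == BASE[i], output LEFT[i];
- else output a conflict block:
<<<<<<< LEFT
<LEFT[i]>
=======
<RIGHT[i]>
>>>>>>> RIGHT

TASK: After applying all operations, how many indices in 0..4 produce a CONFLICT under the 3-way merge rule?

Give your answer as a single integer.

Answer: 0

Derivation:
Final LEFT:  [kilo, foxtrot, golf, echo, golf]
Final RIGHT: [kilo, juliet, juliet, echo, golf]
i=0: L=kilo R=kilo -> agree -> kilo
i=1: L=foxtrot=BASE, R=juliet -> take RIGHT -> juliet
i=2: L=golf=BASE, R=juliet -> take RIGHT -> juliet
i=3: L=echo R=echo -> agree -> echo
i=4: L=golf R=golf -> agree -> golf
Conflict count: 0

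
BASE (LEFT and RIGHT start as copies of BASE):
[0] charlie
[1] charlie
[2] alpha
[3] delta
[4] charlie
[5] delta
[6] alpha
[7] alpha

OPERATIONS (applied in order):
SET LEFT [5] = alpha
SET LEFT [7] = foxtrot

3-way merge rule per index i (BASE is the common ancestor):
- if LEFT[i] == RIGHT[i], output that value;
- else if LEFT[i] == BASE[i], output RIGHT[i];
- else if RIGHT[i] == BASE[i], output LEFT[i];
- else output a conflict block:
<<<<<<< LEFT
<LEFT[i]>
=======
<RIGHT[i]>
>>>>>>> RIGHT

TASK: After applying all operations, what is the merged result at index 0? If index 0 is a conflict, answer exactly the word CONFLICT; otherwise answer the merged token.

Final LEFT:  [charlie, charlie, alpha, delta, charlie, alpha, alpha, foxtrot]
Final RIGHT: [charlie, charlie, alpha, delta, charlie, delta, alpha, alpha]
i=0: L=charlie R=charlie -> agree -> charlie
i=1: L=charlie R=charlie -> agree -> charlie
i=2: L=alpha R=alpha -> agree -> alpha
i=3: L=delta R=delta -> agree -> delta
i=4: L=charlie R=charlie -> agree -> charlie
i=5: L=alpha, R=delta=BASE -> take LEFT -> alpha
i=6: L=alpha R=alpha -> agree -> alpha
i=7: L=foxtrot, R=alpha=BASE -> take LEFT -> foxtrot
Index 0 -> charlie

Answer: charlie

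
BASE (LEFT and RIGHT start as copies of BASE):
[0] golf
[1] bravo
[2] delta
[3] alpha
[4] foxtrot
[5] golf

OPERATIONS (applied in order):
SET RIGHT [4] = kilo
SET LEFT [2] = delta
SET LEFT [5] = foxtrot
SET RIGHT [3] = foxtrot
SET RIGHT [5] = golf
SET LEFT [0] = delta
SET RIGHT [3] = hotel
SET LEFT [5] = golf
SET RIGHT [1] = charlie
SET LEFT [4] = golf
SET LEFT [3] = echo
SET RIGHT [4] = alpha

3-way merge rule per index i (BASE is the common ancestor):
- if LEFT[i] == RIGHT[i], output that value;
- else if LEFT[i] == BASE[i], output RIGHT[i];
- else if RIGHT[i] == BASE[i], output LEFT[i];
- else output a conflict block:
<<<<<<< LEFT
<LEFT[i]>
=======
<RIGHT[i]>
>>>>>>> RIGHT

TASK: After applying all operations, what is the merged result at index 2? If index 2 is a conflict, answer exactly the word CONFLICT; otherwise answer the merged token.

Answer: delta

Derivation:
Final LEFT:  [delta, bravo, delta, echo, golf, golf]
Final RIGHT: [golf, charlie, delta, hotel, alpha, golf]
i=0: L=delta, R=golf=BASE -> take LEFT -> delta
i=1: L=bravo=BASE, R=charlie -> take RIGHT -> charlie
i=2: L=delta R=delta -> agree -> delta
i=3: BASE=alpha L=echo R=hotel all differ -> CONFLICT
i=4: BASE=foxtrot L=golf R=alpha all differ -> CONFLICT
i=5: L=golf R=golf -> agree -> golf
Index 2 -> delta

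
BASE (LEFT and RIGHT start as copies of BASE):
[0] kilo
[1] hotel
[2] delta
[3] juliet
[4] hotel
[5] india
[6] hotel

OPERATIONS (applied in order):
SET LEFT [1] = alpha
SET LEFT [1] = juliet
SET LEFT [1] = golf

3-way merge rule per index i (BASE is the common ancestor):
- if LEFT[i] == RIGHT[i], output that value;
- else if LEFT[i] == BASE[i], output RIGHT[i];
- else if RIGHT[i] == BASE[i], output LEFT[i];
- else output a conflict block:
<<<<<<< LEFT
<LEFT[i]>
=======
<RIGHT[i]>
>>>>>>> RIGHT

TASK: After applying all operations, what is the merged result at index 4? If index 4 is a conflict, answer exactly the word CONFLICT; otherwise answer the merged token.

Final LEFT:  [kilo, golf, delta, juliet, hotel, india, hotel]
Final RIGHT: [kilo, hotel, delta, juliet, hotel, india, hotel]
i=0: L=kilo R=kilo -> agree -> kilo
i=1: L=golf, R=hotel=BASE -> take LEFT -> golf
i=2: L=delta R=delta -> agree -> delta
i=3: L=juliet R=juliet -> agree -> juliet
i=4: L=hotel R=hotel -> agree -> hotel
i=5: L=india R=india -> agree -> india
i=6: L=hotel R=hotel -> agree -> hotel
Index 4 -> hotel

Answer: hotel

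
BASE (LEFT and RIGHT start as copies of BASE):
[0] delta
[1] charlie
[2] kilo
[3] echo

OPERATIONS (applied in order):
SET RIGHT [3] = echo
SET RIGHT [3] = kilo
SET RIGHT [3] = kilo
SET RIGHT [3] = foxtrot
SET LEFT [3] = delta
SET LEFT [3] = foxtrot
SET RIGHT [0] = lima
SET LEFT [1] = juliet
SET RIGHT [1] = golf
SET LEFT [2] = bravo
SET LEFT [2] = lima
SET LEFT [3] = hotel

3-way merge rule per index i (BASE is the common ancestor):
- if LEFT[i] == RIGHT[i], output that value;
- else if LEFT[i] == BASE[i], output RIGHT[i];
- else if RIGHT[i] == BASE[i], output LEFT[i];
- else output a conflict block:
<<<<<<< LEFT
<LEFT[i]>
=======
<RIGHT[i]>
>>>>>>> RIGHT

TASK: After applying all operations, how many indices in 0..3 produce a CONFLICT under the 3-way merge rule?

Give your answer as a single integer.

Answer: 2

Derivation:
Final LEFT:  [delta, juliet, lima, hotel]
Final RIGHT: [lima, golf, kilo, foxtrot]
i=0: L=delta=BASE, R=lima -> take RIGHT -> lima
i=1: BASE=charlie L=juliet R=golf all differ -> CONFLICT
i=2: L=lima, R=kilo=BASE -> take LEFT -> lima
i=3: BASE=echo L=hotel R=foxtrot all differ -> CONFLICT
Conflict count: 2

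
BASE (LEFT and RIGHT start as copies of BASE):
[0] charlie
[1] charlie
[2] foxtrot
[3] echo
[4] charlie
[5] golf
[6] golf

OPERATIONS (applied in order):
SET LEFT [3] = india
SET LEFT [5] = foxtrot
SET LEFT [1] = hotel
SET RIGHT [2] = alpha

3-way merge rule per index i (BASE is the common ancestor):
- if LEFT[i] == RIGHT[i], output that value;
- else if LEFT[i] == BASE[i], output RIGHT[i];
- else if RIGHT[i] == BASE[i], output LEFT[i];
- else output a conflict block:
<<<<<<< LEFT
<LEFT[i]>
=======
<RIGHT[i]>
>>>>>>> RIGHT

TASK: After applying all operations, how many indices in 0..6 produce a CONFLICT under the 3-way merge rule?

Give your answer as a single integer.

Final LEFT:  [charlie, hotel, foxtrot, india, charlie, foxtrot, golf]
Final RIGHT: [charlie, charlie, alpha, echo, charlie, golf, golf]
i=0: L=charlie R=charlie -> agree -> charlie
i=1: L=hotel, R=charlie=BASE -> take LEFT -> hotel
i=2: L=foxtrot=BASE, R=alpha -> take RIGHT -> alpha
i=3: L=india, R=echo=BASE -> take LEFT -> india
i=4: L=charlie R=charlie -> agree -> charlie
i=5: L=foxtrot, R=golf=BASE -> take LEFT -> foxtrot
i=6: L=golf R=golf -> agree -> golf
Conflict count: 0

Answer: 0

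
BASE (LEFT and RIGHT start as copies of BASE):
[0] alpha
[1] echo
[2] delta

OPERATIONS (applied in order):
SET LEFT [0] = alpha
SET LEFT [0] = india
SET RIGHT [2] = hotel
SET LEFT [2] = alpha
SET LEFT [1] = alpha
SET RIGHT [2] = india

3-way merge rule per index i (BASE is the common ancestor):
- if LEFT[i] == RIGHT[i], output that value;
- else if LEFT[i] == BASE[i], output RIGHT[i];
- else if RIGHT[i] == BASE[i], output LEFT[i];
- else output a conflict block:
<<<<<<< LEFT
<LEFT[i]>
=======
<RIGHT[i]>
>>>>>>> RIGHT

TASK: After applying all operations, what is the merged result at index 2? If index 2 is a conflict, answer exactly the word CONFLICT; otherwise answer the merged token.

Answer: CONFLICT

Derivation:
Final LEFT:  [india, alpha, alpha]
Final RIGHT: [alpha, echo, india]
i=0: L=india, R=alpha=BASE -> take LEFT -> india
i=1: L=alpha, R=echo=BASE -> take LEFT -> alpha
i=2: BASE=delta L=alpha R=india all differ -> CONFLICT
Index 2 -> CONFLICT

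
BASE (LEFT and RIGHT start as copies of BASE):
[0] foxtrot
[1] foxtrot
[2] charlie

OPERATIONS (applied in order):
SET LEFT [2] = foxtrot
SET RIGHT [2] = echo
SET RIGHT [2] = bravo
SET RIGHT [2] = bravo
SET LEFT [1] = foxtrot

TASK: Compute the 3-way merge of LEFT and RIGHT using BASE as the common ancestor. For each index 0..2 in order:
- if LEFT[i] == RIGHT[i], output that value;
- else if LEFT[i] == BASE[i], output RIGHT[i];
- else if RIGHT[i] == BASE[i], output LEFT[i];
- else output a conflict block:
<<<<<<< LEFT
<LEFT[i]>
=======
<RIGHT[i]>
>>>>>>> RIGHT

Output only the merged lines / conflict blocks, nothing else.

Answer: foxtrot
foxtrot
<<<<<<< LEFT
foxtrot
=======
bravo
>>>>>>> RIGHT

Derivation:
Final LEFT:  [foxtrot, foxtrot, foxtrot]
Final RIGHT: [foxtrot, foxtrot, bravo]
i=0: L=foxtrot R=foxtrot -> agree -> foxtrot
i=1: L=foxtrot R=foxtrot -> agree -> foxtrot
i=2: BASE=charlie L=foxtrot R=bravo all differ -> CONFLICT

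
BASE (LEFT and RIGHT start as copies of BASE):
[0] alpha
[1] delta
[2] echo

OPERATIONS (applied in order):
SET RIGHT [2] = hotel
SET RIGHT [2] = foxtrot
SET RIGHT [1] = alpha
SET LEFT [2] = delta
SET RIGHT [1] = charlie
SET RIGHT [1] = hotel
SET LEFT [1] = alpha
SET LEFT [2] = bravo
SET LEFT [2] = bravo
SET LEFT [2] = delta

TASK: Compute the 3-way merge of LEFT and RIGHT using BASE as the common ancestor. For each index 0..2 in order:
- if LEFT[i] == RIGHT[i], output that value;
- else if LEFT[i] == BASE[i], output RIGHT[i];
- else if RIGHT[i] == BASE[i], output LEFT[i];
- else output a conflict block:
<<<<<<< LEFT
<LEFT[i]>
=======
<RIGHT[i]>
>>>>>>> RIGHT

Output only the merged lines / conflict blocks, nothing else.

Answer: alpha
<<<<<<< LEFT
alpha
=======
hotel
>>>>>>> RIGHT
<<<<<<< LEFT
delta
=======
foxtrot
>>>>>>> RIGHT

Derivation:
Final LEFT:  [alpha, alpha, delta]
Final RIGHT: [alpha, hotel, foxtrot]
i=0: L=alpha R=alpha -> agree -> alpha
i=1: BASE=delta L=alpha R=hotel all differ -> CONFLICT
i=2: BASE=echo L=delta R=foxtrot all differ -> CONFLICT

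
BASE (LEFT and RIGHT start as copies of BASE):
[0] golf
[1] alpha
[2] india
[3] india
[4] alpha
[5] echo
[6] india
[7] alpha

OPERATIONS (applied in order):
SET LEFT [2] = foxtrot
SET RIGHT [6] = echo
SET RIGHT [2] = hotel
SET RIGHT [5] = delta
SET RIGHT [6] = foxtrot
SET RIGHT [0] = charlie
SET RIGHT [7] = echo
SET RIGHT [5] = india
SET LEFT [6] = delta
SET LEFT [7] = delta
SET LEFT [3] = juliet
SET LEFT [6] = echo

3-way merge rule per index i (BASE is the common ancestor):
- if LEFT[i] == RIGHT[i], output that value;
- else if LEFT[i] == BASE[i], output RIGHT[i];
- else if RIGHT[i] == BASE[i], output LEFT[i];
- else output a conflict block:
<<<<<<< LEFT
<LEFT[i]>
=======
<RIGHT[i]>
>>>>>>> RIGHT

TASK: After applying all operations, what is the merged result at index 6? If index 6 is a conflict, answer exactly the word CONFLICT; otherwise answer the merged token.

Final LEFT:  [golf, alpha, foxtrot, juliet, alpha, echo, echo, delta]
Final RIGHT: [charlie, alpha, hotel, india, alpha, india, foxtrot, echo]
i=0: L=golf=BASE, R=charlie -> take RIGHT -> charlie
i=1: L=alpha R=alpha -> agree -> alpha
i=2: BASE=india L=foxtrot R=hotel all differ -> CONFLICT
i=3: L=juliet, R=india=BASE -> take LEFT -> juliet
i=4: L=alpha R=alpha -> agree -> alpha
i=5: L=echo=BASE, R=india -> take RIGHT -> india
i=6: BASE=india L=echo R=foxtrot all differ -> CONFLICT
i=7: BASE=alpha L=delta R=echo all differ -> CONFLICT
Index 6 -> CONFLICT

Answer: CONFLICT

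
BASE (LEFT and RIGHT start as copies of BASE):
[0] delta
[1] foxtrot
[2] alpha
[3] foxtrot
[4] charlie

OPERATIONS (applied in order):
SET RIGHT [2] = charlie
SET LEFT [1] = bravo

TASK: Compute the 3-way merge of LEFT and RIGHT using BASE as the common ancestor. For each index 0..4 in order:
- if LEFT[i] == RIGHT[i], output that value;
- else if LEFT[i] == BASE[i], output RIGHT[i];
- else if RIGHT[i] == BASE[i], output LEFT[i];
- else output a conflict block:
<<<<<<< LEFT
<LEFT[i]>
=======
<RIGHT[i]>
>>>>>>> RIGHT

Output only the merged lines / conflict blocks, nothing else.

Final LEFT:  [delta, bravo, alpha, foxtrot, charlie]
Final RIGHT: [delta, foxtrot, charlie, foxtrot, charlie]
i=0: L=delta R=delta -> agree -> delta
i=1: L=bravo, R=foxtrot=BASE -> take LEFT -> bravo
i=2: L=alpha=BASE, R=charlie -> take RIGHT -> charlie
i=3: L=foxtrot R=foxtrot -> agree -> foxtrot
i=4: L=charlie R=charlie -> agree -> charlie

Answer: delta
bravo
charlie
foxtrot
charlie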